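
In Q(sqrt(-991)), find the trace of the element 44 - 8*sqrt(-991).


Tr(a + b*sqrt(d)) = (a + b*sqrt(d)) + (a - b*sqrt(d)) = 2a
= 2 * (44)
= 88

88


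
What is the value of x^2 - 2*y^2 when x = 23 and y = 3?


x^2 - d*y^2
= 23^2 - 2*3^2
= 529 - 18
= 511

511


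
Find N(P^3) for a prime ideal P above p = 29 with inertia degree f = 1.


N(P^a) = p^(a*f)
= 29^(3*1)
= 29^3
= 24389

24389


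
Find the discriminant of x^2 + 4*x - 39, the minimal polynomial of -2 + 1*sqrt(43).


The element -2 + 1*sqrt(43) has minimal polynomial:
x^2 + 4*x - 39
Discriminant = (4)^2 - 4*(-39)
= 16 + 156
= 172

172


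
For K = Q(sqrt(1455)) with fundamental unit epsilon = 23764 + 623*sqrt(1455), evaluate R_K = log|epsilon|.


epsilon = 23764 + 623*sqrt(1455)
= 47528.0000
R = ln(47528.0000)
= 10.7691

10.7691


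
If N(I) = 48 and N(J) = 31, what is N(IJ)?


N(IJ) = N(I) * N(J)
= 48 * 31
= 1488

1488


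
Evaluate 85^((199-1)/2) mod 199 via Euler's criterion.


p = 199 is prime and the exponent is (p-1)/2 = 99, so by Euler's criterion 85^99 = (85/199) = +1 or -1 mod 199.
Compute by square-and-multiply:
  99 = 64 + 32 + 2 + 1 (binary 1100011)
  Repeated squaring mod 199: 85^1 = 85, 85^2 = 61, 85^4 = 139, 85^8 = 18, 85^16 = 125, 85^32 = 103, 85^64 = 62
  85^99 = 85^64 * 85^32 * 85^2 * 85^1 = 62 * 103 * 61 * 85 mod 199
    62 * 103 = 6386 = 18 mod 199
    18 * 61 = 1098 = 103 mod 199
    103 * 85 = 8755 = 198 mod 199
  85^99 = 198 mod 199
Result 198 = p - 1 = -1 mod 199: 85 is a quadratic non-residue mod 199. As a residue in [0, p-1] the value is 198.
85^99 mod 199 = 198

198


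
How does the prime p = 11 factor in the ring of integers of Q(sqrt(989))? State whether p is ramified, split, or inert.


K = Q(sqrt(989)). Since d mod 4 = 1, disc(K) = 989.
Check p | disc: 989 mod 11 = 10.
p does not divide disc. Compute Legendre symbol (d/p):
10^((11-1)/2) mod 11 = -1
(d/p) = -1, so p is inert: (p) stays prime with e=1, f=2, g=1.
Therefore p is inert.

inert


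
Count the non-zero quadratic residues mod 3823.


For prime p, the number of non-zero quadratic residues is (p-1)/2.
= (3823-1)/2
= 1911

1911


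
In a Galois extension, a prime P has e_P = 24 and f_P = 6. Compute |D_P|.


|D_P| = e * f
= 24 * 6
= 144

144


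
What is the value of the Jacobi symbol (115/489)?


Compute (115/489) via quadratic reciprocity:
  reciprocity: (115/489) -> +(489/115)
  reduce: (29/115)
  reciprocity: (29/115) -> +(115/29)
  reduce: (28/29)
  pull out 2: (2/29) = -1  (since 29 mod 8 = 5)
  pull out 2: (2/29) = -1  (since 29 mod 8 = 5)
  reciprocity: (7/29) -> +(29/7)
  reduce: (1/7)
  (1/7) = 1
Product of signs = 1

1


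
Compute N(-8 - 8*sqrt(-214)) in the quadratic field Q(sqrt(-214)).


N(a + b*sqrt(d)) = a^2 - d*b^2
= (-8)^2 - (-214)*(-8)^2
= 64 + 13696
= 13760

13760


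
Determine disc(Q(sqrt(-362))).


For K = Q(sqrt(d)) with d squarefree: disc(K) = d if d = 1 mod 4, and disc(K) = 4d if d = 2 or 3 mod 4.
Here d = -362, and d mod 4 = 2.
d = 2 mod 4, not 1 (O_K = Z[sqrt(d)]), so disc(K) = 4d = 4 * (-362) = -1448

-1448


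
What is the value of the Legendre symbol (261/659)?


p = 659 is prime, so compute (261/659) with the reciprocity algorithm (Jacobi-symbol steps: pull out 2s via (2/n), flip via reciprocity, reduce):
  reciprocity: (261/659) -> +(659/261)
  reduce: (137/261)
  reciprocity: (137/261) -> +(261/137)
  reduce: (124/137)
  pull out 2: (2/137) = +1  (since 137 mod 8 = 1)
  pull out 2: (2/137) = +1  (since 137 mod 8 = 1)
  reciprocity: (31/137) -> +(137/31)
  reduce: (13/31)
  reciprocity: (13/31) -> +(31/13)
  reduce: (5/13)
  reciprocity: (5/13) -> +(13/5)
  reduce: (3/5)
  reciprocity: (3/5) -> +(5/3)
  reduce: (2/3)
  pull out 2: (2/3) = -1  (since 3 mod 8 = 3)
  (1/3) = 1
Product of signs = -1
(261/659) = -1

-1


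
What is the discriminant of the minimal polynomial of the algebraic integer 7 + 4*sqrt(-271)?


The element 7 + 4*sqrt(-271) has minimal polynomial:
x^2 - 14*x + 4385
Discriminant = (-14)^2 - 4*(4385)
= 196 - 17540
= -17344

-17344


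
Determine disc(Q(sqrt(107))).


For K = Q(sqrt(d)) with d squarefree: disc(K) = d if d = 1 mod 4, and disc(K) = 4d if d = 2 or 3 mod 4.
Here d = 107, and d mod 4 = 3.
d = 3 mod 4, not 1 (O_K = Z[sqrt(d)]), so disc(K) = 4d = 4 * (107) = 428

428


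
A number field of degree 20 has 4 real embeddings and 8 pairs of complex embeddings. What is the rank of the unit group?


By Dirichlet's unit theorem:
rank = r1 + r2 - 1
= 4 + 8 - 1
= 11

11


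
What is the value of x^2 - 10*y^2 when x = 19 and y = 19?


x^2 - d*y^2
= 19^2 - 10*19^2
= 361 - 3610
= -3249

-3249


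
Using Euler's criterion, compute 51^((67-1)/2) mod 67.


p = 67 is prime and the exponent is (p-1)/2 = 33, so by Euler's criterion 51^33 = (51/67) = +1 or -1 mod 67.
Compute by square-and-multiply:
  33 = 32 + 1 (binary 100001)
  Repeated squaring mod 67: 51^1 = 51, 51^2 = 55, 51^4 = 10, 51^8 = 33, 51^16 = 17, 51^32 = 21
  51^33 = 51^32 * 51^1 = 21 * 51 mod 67
    21 * 51 = 1071 = 66 mod 67
  51^33 = 66 mod 67
Result 66 = p - 1 = -1 mod 67: 51 is a quadratic non-residue mod 67. As a residue in [0, p-1] the value is 66.
51^33 mod 67 = 66

66


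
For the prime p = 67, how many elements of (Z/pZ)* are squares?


For prime p, the number of non-zero quadratic residues is (p-1)/2.
= (67-1)/2
= 33

33


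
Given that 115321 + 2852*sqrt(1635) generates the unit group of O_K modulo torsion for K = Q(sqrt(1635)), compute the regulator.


epsilon = 115321 + 2852*sqrt(1635)
= 230642.0000
R = ln(230642.0000)
= 12.3486

12.3486


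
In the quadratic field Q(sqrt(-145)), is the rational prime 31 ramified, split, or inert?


K = Q(sqrt(-145)). Since d mod 4 = 3, disc(K) = -580.
Check p | disc: -580 mod 31 = 9.
p does not divide disc. Compute Legendre symbol (d/p):
10^((31-1)/2) mod 31 = 1
(d/p) = 1, so p splits: (p) = P*P' with e=1, f=1, g=2.
Therefore p is split.

split


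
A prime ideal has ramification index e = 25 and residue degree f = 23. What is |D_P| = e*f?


|D_P| = e * f
= 25 * 23
= 575

575


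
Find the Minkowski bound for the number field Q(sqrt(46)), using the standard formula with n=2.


d = 46, d mod 4 = 2, so disc(K) = 4d = 184; |disc(K)| = 184
Real quadratic field, so n = 2, s = r2 = 0, r1 = 2
M = (n!/n^n) * (4/pi)^s * sqrt(|disc(K)|) = (2!/2^2) * (4/pi)^0 * sqrt(184)
= 0.5 * 1.000000 * 13.564660
= 6.7823

6.7823


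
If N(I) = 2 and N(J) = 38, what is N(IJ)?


N(IJ) = N(I) * N(J)
= 2 * 38
= 76

76


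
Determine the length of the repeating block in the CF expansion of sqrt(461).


Run the CF algorithm for sqrt(461).
a_0 = floor(sqrt(461)) = 21; set m_0=0, q_0=1.
Recurrence: m' = q*a - m,  q' = (d - m'^2)/q,  a' = floor((a_0 + m')/q').
  step 1: m=21, q=20, a=2
  step 2: m=19, q=5, a=8
  step 3: m=21, q=4, a=10
  step 4: m=19, q=25, a=1
  step 5: m=6, q=17, a=1
  step 6: m=11, q=20, a=1
  step 7: m=9, q=19, a=1
  step 8: m=10, q=19, a=1
  step 9: m=9, q=20, a=1
  step 10: m=11, q=17, a=1
  step 11: m=6, q=25, a=1
  step 12: m=19, q=4, a=10
  step 13: m=21, q=5, a=8
  step 14: m=19, q=20, a=2
  step 15: m=21, q=1, a=42
a_15 = 2*a_0 = 42, so the period closes here.
sqrt(461) = [21; 2, 8, 10, 1, 1, 1, 1, 1, 1, 1, 1, 10, 8, 2, 42]
Period length = 15

15


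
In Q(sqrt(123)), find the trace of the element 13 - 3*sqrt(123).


Tr(a + b*sqrt(d)) = (a + b*sqrt(d)) + (a - b*sqrt(d)) = 2a
= 2 * (13)
= 26

26


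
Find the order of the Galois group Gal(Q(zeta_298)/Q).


|Gal(Q(zeta_298)/Q)| = phi(298)
= 148

148


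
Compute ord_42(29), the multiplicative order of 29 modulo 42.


We want ord_42(29), the smallest k >= 1 with 29^k = 1 mod 42.
n = 42 = 2 * 3 * 7, phi(42) = 12; the order divides phi(n).
Divisors of 12: 1, 2, 3, 4, 6, 12
Repeated squaring mod 42: 29^1 = 29, 29^2 = 1, 29^4 = 1, 29^8 = 1
Test divisors in increasing order:
  k=1: 29^1 = 29 mod 42
  k=2: 29^2 = 1 mod 42  <- first divisor giving 1
Order = 2

2


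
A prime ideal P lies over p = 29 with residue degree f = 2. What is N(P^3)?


N(P^a) = p^(a*f)
= 29^(3*2)
= 29^6
= 594823321

594823321


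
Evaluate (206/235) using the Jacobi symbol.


Compute (206/235) via quadratic reciprocity:
  pull out 2: (2/235) = -1  (since 235 mod 8 = 3)
  reciprocity: (103/235) -> -(235/103)
  reduce: (29/103)
  reciprocity: (29/103) -> +(103/29)
  reduce: (16/29)
  pull out 2: (2/29) = -1  (since 29 mod 8 = 5)
  pull out 2: (2/29) = -1  (since 29 mod 8 = 5)
  pull out 2: (2/29) = -1  (since 29 mod 8 = 5)
  pull out 2: (2/29) = -1  (since 29 mod 8 = 5)
  (1/29) = 1
Product of signs = 1

1


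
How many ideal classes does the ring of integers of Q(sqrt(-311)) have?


K = Q(sqrt(-311)). d mod 4 = 1, so D = disc(K) = d = -311
h(K) equals the number of primitive reduced positive-definite forms (a, b, c) = a*x^2 + b*x*y + c*y^2 with b^2 - 4ac = D,
where reduced means |b| <= a <= c, with b >= 0 whenever |b| = a or a = c, and primitive means gcd(a, b, c) = 1.
Reduced forces 3a^2 <= |D| = 311, so 1 <= a <= 10; b must have the parity of D, and c = (b^2 - D)/(4a) must be an integer >= a.
Enumerate a = 1..10, b in [-a, a]:
  a=1: (1, 1, 78)  [1]
  a=2: (2, -1, 39), (2, 1, 39)  [2]
  a=3: (3, -1, 26), (3, 1, 26)  [2]
  a=4: (4, -3, 20), (4, 3, 20)  [2]
  a=5: (5, -3, 16), (5, 3, 16)  [2]
  a=6: (6, -5, 14), (6, -1, 13), (6, 1, 13), (6, 5, 14)  [4]
  a=7: (7, -5, 12), (7, 5, 12)  [2]
  a=8: (8, -3, 10), (8, 3, 10)  [2]
  a=9: (9, -7, 10), (9, 7, 10)  [2]
  a=10: none
Total reduced forms: 1 + 2 + 2 + 2 + 2 + 4 + 2 + 2 + 2 = 19
h = 19

19


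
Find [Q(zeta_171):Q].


The degree equals Euler's totient phi(171).
171 = 3^2 * 19
phi(171) = 108

108


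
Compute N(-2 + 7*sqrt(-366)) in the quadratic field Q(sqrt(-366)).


N(a + b*sqrt(d)) = a^2 - d*b^2
= (-2)^2 - (-366)*(7)^2
= 4 + 17934
= 17938

17938


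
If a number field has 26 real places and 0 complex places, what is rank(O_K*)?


By Dirichlet's unit theorem:
rank = r1 + r2 - 1
= 26 + 0 - 1
= 25

25


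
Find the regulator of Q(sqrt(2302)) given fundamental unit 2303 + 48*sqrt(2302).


epsilon = 2303 + 48*sqrt(2302)
= 4605.9998
R = ln(4605.9998)
= 8.4351

8.4351


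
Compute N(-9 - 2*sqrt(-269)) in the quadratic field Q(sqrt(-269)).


N(a + b*sqrt(d)) = a^2 - d*b^2
= (-9)^2 - (-269)*(-2)^2
= 81 + 1076
= 1157

1157


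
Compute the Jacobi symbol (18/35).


Compute (18/35) via quadratic reciprocity:
  pull out 2: (2/35) = -1  (since 35 mod 8 = 3)
  reciprocity: (9/35) -> +(35/9)
  reduce: (8/9)
  pull out 2: (2/9) = +1  (since 9 mod 8 = 1)
  pull out 2: (2/9) = +1  (since 9 mod 8 = 1)
  pull out 2: (2/9) = +1  (since 9 mod 8 = 1)
  (1/9) = 1
Product of signs = -1

-1


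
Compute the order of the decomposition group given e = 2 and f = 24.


|D_P| = e * f
= 2 * 24
= 48

48


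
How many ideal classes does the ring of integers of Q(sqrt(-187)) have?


K = Q(sqrt(-187)). d mod 4 = 1, so D = disc(K) = d = -187
h(K) equals the number of primitive reduced positive-definite forms (a, b, c) = a*x^2 + b*x*y + c*y^2 with b^2 - 4ac = D,
where reduced means |b| <= a <= c, with b >= 0 whenever |b| = a or a = c, and primitive means gcd(a, b, c) = 1.
Reduced forces 3a^2 <= |D| = 187, so 1 <= a <= 7; b must have the parity of D, and c = (b^2 - D)/(4a) must be an integer >= a.
Enumerate a = 1..7, b in [-a, a]:
  a=1: (1, 1, 47)  [1]
  a=2..6: none
  a=7: (7, 3, 7)  [1]
Total reduced forms: 1 + 1 = 2
h = 2

2


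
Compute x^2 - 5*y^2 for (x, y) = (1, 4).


x^2 - d*y^2
= 1^2 - 5*4^2
= 1 - 80
= -79

-79


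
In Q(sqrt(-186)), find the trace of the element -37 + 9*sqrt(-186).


Tr(a + b*sqrt(d)) = (a + b*sqrt(d)) + (a - b*sqrt(d)) = 2a
= 2 * (-37)
= -74

-74


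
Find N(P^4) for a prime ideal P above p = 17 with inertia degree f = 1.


N(P^a) = p^(a*f)
= 17^(4*1)
= 17^4
= 83521

83521


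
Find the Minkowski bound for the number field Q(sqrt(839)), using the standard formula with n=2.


d = 839, d mod 4 = 3, so disc(K) = 4d = 3356; |disc(K)| = 3356
Real quadratic field, so n = 2, s = r2 = 0, r1 = 2
M = (n!/n^n) * (4/pi)^s * sqrt(|disc(K)|) = (2!/2^2) * (4/pi)^0 * sqrt(3356)
= 0.5 * 1.000000 * 57.930993
= 28.9655

28.9655


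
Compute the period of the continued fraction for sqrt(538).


Run the CF algorithm for sqrt(538).
a_0 = floor(sqrt(538)) = 23; set m_0=0, q_0=1.
Recurrence: m' = q*a - m,  q' = (d - m'^2)/q,  a' = floor((a_0 + m')/q').
  step 1: m=23, q=9, a=5
  step 2: m=22, q=6, a=7
  step 3: m=20, q=23, a=1
  step 4: m=3, q=23, a=1
  step 5: m=20, q=6, a=7
  step 6: m=22, q=9, a=5
  step 7: m=23, q=1, a=46
a_7 = 2*a_0 = 46, so the period closes here.
sqrt(538) = [23; 5, 7, 1, 1, 7, 5, 46]
Period length = 7

7


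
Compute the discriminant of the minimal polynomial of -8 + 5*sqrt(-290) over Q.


The element -8 + 5*sqrt(-290) has minimal polynomial:
x^2 + 16*x + 7314
Discriminant = (16)^2 - 4*(7314)
= 256 - 29256
= -29000

-29000


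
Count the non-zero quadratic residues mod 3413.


For prime p, the number of non-zero quadratic residues is (p-1)/2.
= (3413-1)/2
= 1706

1706


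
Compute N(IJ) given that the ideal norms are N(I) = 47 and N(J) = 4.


N(IJ) = N(I) * N(J)
= 47 * 4
= 188

188


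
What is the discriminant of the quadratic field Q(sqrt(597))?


For K = Q(sqrt(d)) with d squarefree: disc(K) = d if d = 1 mod 4, and disc(K) = 4d if d = 2 or 3 mod 4.
Here d = 597, and d mod 4 = 1.
d = 1 mod 4 (O_K = Z[(1+sqrt(d))/2]), so disc(K) = d = 597

597


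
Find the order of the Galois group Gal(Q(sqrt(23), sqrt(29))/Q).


The 2 square roots of distinct primes are multiplicatively independent over Q,
so [K:Q] = 2^2 and Gal(K/Q) is isomorphic to (Z/2Z)^2.
|Gal| = 2^2 = 4

4


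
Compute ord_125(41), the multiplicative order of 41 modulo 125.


We want ord_125(41), the smallest k >= 1 with 41^k = 1 mod 125.
n = 125 = 5^3, phi(125) = 100; the order divides phi(n).
Divisors of 100: 1, 2, 4, 5, 10, 20, 25, 50, 100
Repeated squaring mod 125: 41^1 = 41, 41^2 = 56, 41^4 = 11, 41^8 = 121, 41^16 = 16, 41^32 = 6, 41^64 = 36
Test divisors in increasing order:
  k=1: 41^1 = 41 mod 125
  k=2: 41^2 = 56 mod 125
  k=4: 41^4 = 11 mod 125
  k=5: 41^5 = 11 * 41 = 76 mod 125
  k=10: 41^10 = 121 * 56 = 26 mod 125
  k=20: 41^20 = 16 * 11 = 51 mod 125
  k=25: 41^25 = 16 * 121 * 41 = 1 mod 125  <- first divisor giving 1
Order = 25

25


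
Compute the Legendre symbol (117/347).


p = 347 is prime, so compute (117/347) with the reciprocity algorithm (Jacobi-symbol steps: pull out 2s via (2/n), flip via reciprocity, reduce):
  reciprocity: (117/347) -> +(347/117)
  reduce: (113/117)
  reciprocity: (113/117) -> +(117/113)
  reduce: (4/113)
  pull out 2: (2/113) = +1  (since 113 mod 8 = 1)
  pull out 2: (2/113) = +1  (since 113 mod 8 = 1)
  (1/113) = 1
Product of signs = 1
(117/347) = 1

1


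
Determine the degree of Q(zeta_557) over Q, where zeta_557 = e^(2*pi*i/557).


The degree equals Euler's totient phi(557).
557 = 557
phi(557) = 556

556


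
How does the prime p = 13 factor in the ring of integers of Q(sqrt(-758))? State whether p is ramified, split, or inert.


K = Q(sqrt(-758)). Since d mod 4 = 2, disc(K) = -3032.
Check p | disc: -3032 mod 13 = 10.
p does not divide disc. Compute Legendre symbol (d/p):
9^((13-1)/2) mod 13 = 1
(d/p) = 1, so p splits: (p) = P*P' with e=1, f=1, g=2.
Therefore p is split.

split


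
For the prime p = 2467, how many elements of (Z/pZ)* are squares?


For prime p, the number of non-zero quadratic residues is (p-1)/2.
= (2467-1)/2
= 1233

1233


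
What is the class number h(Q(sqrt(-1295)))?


K = Q(sqrt(-1295)). d mod 4 = 1, so D = disc(K) = d = -1295
h(K) equals the number of primitive reduced positive-definite forms (a, b, c) = a*x^2 + b*x*y + c*y^2 with b^2 - 4ac = D,
where reduced means |b| <= a <= c, with b >= 0 whenever |b| = a or a = c, and primitive means gcd(a, b, c) = 1.
Reduced forces 3a^2 <= |D| = 1295, so 1 <= a <= 20; b must have the parity of D, and c = (b^2 - D)/(4a) must be an integer >= a.
Enumerate a = 1..20, b in [-a, a]:
  a=1: (1, 1, 324)  [1]
  a=2: (2, -1, 162), (2, 1, 162)  [2]
  a=3: (3, -1, 108), (3, 1, 108)  [2]
  a=4: (4, -1, 81), (4, 1, 81)  [2]
  a=5: (5, 5, 66)  [1]
  a=6: (6, -5, 55), (6, -1, 54), (6, 1, 54), (6, 5, 55)  [4]
  a=7: (7, 7, 48)  [1]
  a=8: (8, -7, 42), (8, 7, 42)  [2]
  a=9: (9, -1, 36), (9, 1, 36)  [2]
  a=10: (10, -5, 33), (10, 5, 33)  [2]
  a=11: (11, -5, 30), (11, 5, 30)  [2]
  a=12: (12, -7, 28), (12, -1, 27), (12, 1, 27), (12, 7, 28)  [4]
  a=13: none
  a=14: (14, -7, 24), (14, 7, 24)  [2]
  a=15: (15, -5, 22), (15, 5, 22)  [2]
  a=16: (16, -7, 21), (16, 7, 21)  [2]
  a=17: none
  a=18: (18, -17, 22), (18, 1, 18), (18, 17, 22)  [3]
  a=19: (19, -15, 20), (19, 15, 20)  [2]
  a=20: none
Total reduced forms: 1 + 2 + 2 + 2 + 1 + 4 + 1 + 2 + 2 + 2 + 2 + 4 + 2 + 2 + 2 + 3 + 2 = 36
h = 36

36


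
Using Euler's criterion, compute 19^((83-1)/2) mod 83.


p = 83 is prime and the exponent is (p-1)/2 = 41, so by Euler's criterion 19^41 = (19/83) = +1 or -1 mod 83.
Compute by square-and-multiply:
  41 = 32 + 8 + 1 (binary 101001)
  Repeated squaring mod 83: 19^1 = 19, 19^2 = 29, 19^4 = 11, 19^8 = 38, 19^16 = 33, 19^32 = 10
  19^41 = 19^32 * 19^8 * 19^1 = 10 * 38 * 19 mod 83
    10 * 38 = 380 = 48 mod 83
    48 * 19 = 912 = 82 mod 83
  19^41 = 82 mod 83
Result 82 = p - 1 = -1 mod 83: 19 is a quadratic non-residue mod 83. As a residue in [0, p-1] the value is 82.
19^41 mod 83 = 82

82


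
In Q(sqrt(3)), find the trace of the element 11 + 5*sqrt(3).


Tr(a + b*sqrt(d)) = (a + b*sqrt(d)) + (a - b*sqrt(d)) = 2a
= 2 * (11)
= 22

22


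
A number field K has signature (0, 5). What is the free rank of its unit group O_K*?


By Dirichlet's unit theorem:
rank = r1 + r2 - 1
= 0 + 5 - 1
= 4

4


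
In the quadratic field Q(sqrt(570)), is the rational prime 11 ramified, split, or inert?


K = Q(sqrt(570)). Since d mod 4 = 2, disc(K) = 2280.
Check p | disc: 2280 mod 11 = 3.
p does not divide disc. Compute Legendre symbol (d/p):
9^((11-1)/2) mod 11 = 1
(d/p) = 1, so p splits: (p) = P*P' with e=1, f=1, g=2.
Therefore p is split.

split


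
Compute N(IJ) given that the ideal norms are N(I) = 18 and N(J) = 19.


N(IJ) = N(I) * N(J)
= 18 * 19
= 342

342


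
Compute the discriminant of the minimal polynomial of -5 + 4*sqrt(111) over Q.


The element -5 + 4*sqrt(111) has minimal polynomial:
x^2 + 10*x - 1751
Discriminant = (10)^2 - 4*(-1751)
= 100 + 7004
= 7104

7104


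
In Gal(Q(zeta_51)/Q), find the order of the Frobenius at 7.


The Frobenius at p in Gal(Q(zeta_n)/Q) = (Z/nZ)* is the class of p, so its order is ord_51(7), the smallest k >= 1 with 7^k = 1 mod 51.
n = 51 = 3 * 17, phi(51) = 32; the order divides phi(n).
Divisors of 32: 1, 2, 4, 8, 16, 32
Repeated squaring mod 51: 7^1 = 7, 7^2 = 49, 7^4 = 4, 7^8 = 16, 7^16 = 1, 7^32 = 1
Test divisors in increasing order:
  k=1: 7^1 = 7 mod 51
  k=2: 7^2 = 49 mod 51
  k=4: 7^4 = 4 mod 51
  k=8: 7^8 = 16 mod 51
  k=16: 7^16 = 1 mod 51  <- first divisor giving 1
Order = 16

16


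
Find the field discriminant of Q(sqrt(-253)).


For K = Q(sqrt(d)) with d squarefree: disc(K) = d if d = 1 mod 4, and disc(K) = 4d if d = 2 or 3 mod 4.
Here d = -253, and d mod 4 = 3.
d = 3 mod 4, not 1 (O_K = Z[sqrt(d)]), so disc(K) = 4d = 4 * (-253) = -1012

-1012


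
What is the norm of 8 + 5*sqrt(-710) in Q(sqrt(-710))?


N(a + b*sqrt(d)) = a^2 - d*b^2
= (8)^2 - (-710)*(5)^2
= 64 + 17750
= 17814

17814


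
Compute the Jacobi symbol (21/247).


Compute (21/247) via quadratic reciprocity:
  reciprocity: (21/247) -> +(247/21)
  reduce: (16/21)
  pull out 2: (2/21) = -1  (since 21 mod 8 = 5)
  pull out 2: (2/21) = -1  (since 21 mod 8 = 5)
  pull out 2: (2/21) = -1  (since 21 mod 8 = 5)
  pull out 2: (2/21) = -1  (since 21 mod 8 = 5)
  (1/21) = 1
Product of signs = 1

1


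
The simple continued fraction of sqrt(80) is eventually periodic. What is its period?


Run the CF algorithm for sqrt(80).
a_0 = floor(sqrt(80)) = 8; set m_0=0, q_0=1.
Recurrence: m' = q*a - m,  q' = (d - m'^2)/q,  a' = floor((a_0 + m')/q').
  step 1: m=8, q=16, a=1
  step 2: m=8, q=1, a=16
a_2 = 2*a_0 = 16, so the period closes here.
sqrt(80) = [8; 1, 16]
Period length = 2

2


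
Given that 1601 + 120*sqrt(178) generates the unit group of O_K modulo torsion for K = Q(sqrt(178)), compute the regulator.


epsilon = 1601 + 120*sqrt(178)
= 3201.9997
R = ln(3201.9997)
= 8.0715

8.0715


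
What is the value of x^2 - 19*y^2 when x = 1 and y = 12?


x^2 - d*y^2
= 1^2 - 19*12^2
= 1 - 2736
= -2735

-2735


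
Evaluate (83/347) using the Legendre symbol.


p = 347 is prime, so compute (83/347) with the reciprocity algorithm (Jacobi-symbol steps: pull out 2s via (2/n), flip via reciprocity, reduce):
  reciprocity: (83/347) -> -(347/83)
  reduce: (15/83)
  reciprocity: (15/83) -> -(83/15)
  reduce: (8/15)
  pull out 2: (2/15) = +1  (since 15 mod 8 = 7)
  pull out 2: (2/15) = +1  (since 15 mod 8 = 7)
  pull out 2: (2/15) = +1  (since 15 mod 8 = 7)
  (1/15) = 1
Product of signs = 1
(83/347) = 1

1


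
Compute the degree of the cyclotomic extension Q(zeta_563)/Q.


The degree equals Euler's totient phi(563).
563 = 563
phi(563) = 562

562


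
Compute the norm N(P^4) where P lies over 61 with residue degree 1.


N(P^a) = p^(a*f)
= 61^(4*1)
= 61^4
= 13845841

13845841


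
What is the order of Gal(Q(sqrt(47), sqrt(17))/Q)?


The 2 square roots of distinct primes are multiplicatively independent over Q,
so [K:Q] = 2^2 and Gal(K/Q) is isomorphic to (Z/2Z)^2.
|Gal| = 2^2 = 4

4


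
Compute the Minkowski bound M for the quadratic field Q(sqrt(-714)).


d = -714, d mod 4 = 2, so disc(K) = 4d = -2856; |disc(K)| = 2856
Imaginary quadratic field, so n = 2, s = r2 = 1, r1 = 0
M = (n!/n^n) * (4/pi)^s * sqrt(|disc(K)|) = (2!/2^2) * (4/pi)^1 * sqrt(2856)
= 0.5 * 1.273240 * 53.441557
= 34.0220

34.0220


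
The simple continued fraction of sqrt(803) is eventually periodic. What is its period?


Run the CF algorithm for sqrt(803).
a_0 = floor(sqrt(803)) = 28; set m_0=0, q_0=1.
Recurrence: m' = q*a - m,  q' = (d - m'^2)/q,  a' = floor((a_0 + m')/q').
  step 1: m=28, q=19, a=2
  step 2: m=10, q=37, a=1
  step 3: m=27, q=2, a=27
  step 4: m=27, q=37, a=1
  step 5: m=10, q=19, a=2
  step 6: m=28, q=1, a=56
a_6 = 2*a_0 = 56, so the period closes here.
sqrt(803) = [28; 2, 1, 27, 1, 2, 56]
Period length = 6

6


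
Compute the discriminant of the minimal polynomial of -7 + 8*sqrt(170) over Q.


The element -7 + 8*sqrt(170) has minimal polynomial:
x^2 + 14*x - 10831
Discriminant = (14)^2 - 4*(-10831)
= 196 + 43324
= 43520

43520


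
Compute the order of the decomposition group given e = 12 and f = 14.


|D_P| = e * f
= 12 * 14
= 168

168


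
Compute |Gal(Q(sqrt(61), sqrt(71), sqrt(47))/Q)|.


The 3 square roots of distinct primes are multiplicatively independent over Q,
so [K:Q] = 2^3 and Gal(K/Q) is isomorphic to (Z/2Z)^3.
|Gal| = 2^3 = 8

8


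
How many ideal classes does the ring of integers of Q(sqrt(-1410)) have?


K = Q(sqrt(-1410)). d mod 4 = 2, so D = disc(K) = 4d = -5640
h(K) equals the number of primitive reduced positive-definite forms (a, b, c) = a*x^2 + b*x*y + c*y^2 with b^2 - 4ac = D,
where reduced means |b| <= a <= c, with b >= 0 whenever |b| = a or a = c, and primitive means gcd(a, b, c) = 1.
Reduced forces 3a^2 <= |D| = 5640, so 1 <= a <= 43; b must have the parity of D, and c = (b^2 - D)/(4a) must be an integer >= a.
Enumerate a = 1..43, b in [-a, a]:
  a=1: (1, 0, 1410)  [1]
  a=2: (2, 0, 705)  [1]
  a=3: (3, 0, 470)  [1]
  a=4: none
  a=5: (5, 0, 282)  [1]
  a=6: (6, 0, 235)  [1]
  a=7: (7, -4, 202), (7, 4, 202)  [2]
  a=8..9: none
  a=10: (10, 0, 141)  [1]
  a=11: (11, -6, 129), (11, 6, 129)  [2]
  a=12..13: none
  a=14: (14, -4, 101), (14, 4, 101)  [2]
  a=15: (15, 0, 94)  [1]
  a=16: none
  a=17: (17, -2, 83), (17, 2, 83)  [2]
  a=18..20: none
  a=21: (21, -18, 71), (21, 18, 71)  [2]
  a=22: (22, -16, 67), (22, 16, 67)  [2]
  a=23: (23, -8, 62), (23, 8, 62)  [2]
  a=24..29: none
  a=30: (30, 0, 47)  [1]
  a=31: (31, -8, 46), (31, 8, 46)  [2]
  a=32: none
  a=33: (33, -6, 43), (33, 6, 43)  [2]
  a=34: (34, -32, 49), (34, 32, 49)  [2]
  a=35: (35, -10, 41), (35, 10, 41)  [2]
  a=36: none
  a=37: (37, -24, 42), (37, 24, 42)  [2]
  a=38..43: none
Total reduced forms: 1 + 1 + 1 + 1 + 1 + 2 + 1 + 2 + 2 + 1 + 2 + 2 + 2 + 2 + 1 + 2 + 2 + 2 + 2 + 2 = 32
h = 32

32


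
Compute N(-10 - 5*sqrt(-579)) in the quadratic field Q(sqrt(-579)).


N(a + b*sqrt(d)) = a^2 - d*b^2
= (-10)^2 - (-579)*(-5)^2
= 100 + 14475
= 14575

14575


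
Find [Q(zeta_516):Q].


The degree equals Euler's totient phi(516).
516 = 2^2 * 3 * 43
phi(516) = 168

168


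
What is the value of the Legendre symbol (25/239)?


p = 239 is prime, so compute (25/239) with the reciprocity algorithm (Jacobi-symbol steps: pull out 2s via (2/n), flip via reciprocity, reduce):
  reciprocity: (25/239) -> +(239/25)
  reduce: (14/25)
  pull out 2: (2/25) = +1  (since 25 mod 8 = 1)
  reciprocity: (7/25) -> +(25/7)
  reduce: (4/7)
  pull out 2: (2/7) = +1  (since 7 mod 8 = 7)
  pull out 2: (2/7) = +1  (since 7 mod 8 = 7)
  (1/7) = 1
Product of signs = 1
(25/239) = 1

1


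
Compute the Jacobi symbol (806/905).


Compute (806/905) via quadratic reciprocity:
  pull out 2: (2/905) = +1  (since 905 mod 8 = 1)
  reciprocity: (403/905) -> +(905/403)
  reduce: (99/403)
  reciprocity: (99/403) -> -(403/99)
  reduce: (7/99)
  reciprocity: (7/99) -> -(99/7)
  reduce: (1/7)
  (1/7) = 1
Product of signs = 1

1


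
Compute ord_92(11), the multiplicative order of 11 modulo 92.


We want ord_92(11), the smallest k >= 1 with 11^k = 1 mod 92.
n = 92 = 2^2 * 23, phi(92) = 44; the order divides phi(n).
Divisors of 44: 1, 2, 4, 11, 22, 44
Repeated squaring mod 92: 11^1 = 11, 11^2 = 29, 11^4 = 13, 11^8 = 77, 11^16 = 41, 11^32 = 25
Test divisors in increasing order:
  k=1: 11^1 = 11 mod 92
  k=2: 11^2 = 29 mod 92
  k=4: 11^4 = 13 mod 92
  k=11: 11^11 = 77 * 29 * 11 = 91 mod 92
  k=22: 11^22 = 41 * 13 * 29 = 1 mod 92  <- first divisor giving 1
Order = 22

22


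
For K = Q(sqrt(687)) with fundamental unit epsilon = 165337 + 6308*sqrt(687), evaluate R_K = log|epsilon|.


epsilon = 165337 + 6308*sqrt(687)
= 330674.0000
R = ln(330674.0000)
= 12.7089

12.7089


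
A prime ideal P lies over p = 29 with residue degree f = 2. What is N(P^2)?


N(P^a) = p^(a*f)
= 29^(2*2)
= 29^4
= 707281

707281


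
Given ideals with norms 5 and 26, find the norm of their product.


N(IJ) = N(I) * N(J)
= 5 * 26
= 130

130


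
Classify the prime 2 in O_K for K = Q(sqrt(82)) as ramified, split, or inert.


K = Q(sqrt(82)). Since d mod 4 = 2, disc(K) = 328.
Check p | disc: 328 mod 2 = 0.
p divides disc, so p ramifies: (p) = P^2 with e=2, f=1, g=1.
Therefore p is ramified.

ramified


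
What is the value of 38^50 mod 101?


p = 101 is prime and the exponent is (p-1)/2 = 50, so by Euler's criterion 38^50 = (38/101) = +1 or -1 mod 101.
Compute by square-and-multiply:
  50 = 32 + 16 + 2 (binary 110010)
  Repeated squaring mod 101: 38^1 = 38, 38^2 = 30, 38^4 = 92, 38^8 = 81, 38^16 = 97, 38^32 = 16
  38^50 = 38^32 * 38^16 * 38^2 = 16 * 97 * 30 mod 101
    16 * 97 = 1552 = 37 mod 101
    37 * 30 = 1110 = 100 mod 101
  38^50 = 100 mod 101
Result 100 = p - 1 = -1 mod 101: 38 is a quadratic non-residue mod 101. As a residue in [0, p-1] the value is 100.
38^50 mod 101 = 100

100


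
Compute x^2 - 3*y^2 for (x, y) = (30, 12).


x^2 - d*y^2
= 30^2 - 3*12^2
= 900 - 432
= 468

468


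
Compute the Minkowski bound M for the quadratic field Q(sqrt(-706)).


d = -706, d mod 4 = 2, so disc(K) = 4d = -2824; |disc(K)| = 2824
Imaginary quadratic field, so n = 2, s = r2 = 1, r1 = 0
M = (n!/n^n) * (4/pi)^s * sqrt(|disc(K)|) = (2!/2^2) * (4/pi)^1 * sqrt(2824)
= 0.5 * 1.273240 * 53.141321
= 33.8308

33.8308


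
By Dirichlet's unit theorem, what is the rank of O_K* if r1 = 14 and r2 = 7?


By Dirichlet's unit theorem:
rank = r1 + r2 - 1
= 14 + 7 - 1
= 20

20


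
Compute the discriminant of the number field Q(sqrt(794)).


For K = Q(sqrt(d)) with d squarefree: disc(K) = d if d = 1 mod 4, and disc(K) = 4d if d = 2 or 3 mod 4.
Here d = 794, and d mod 4 = 2.
d = 2 mod 4, not 1 (O_K = Z[sqrt(d)]), so disc(K) = 4d = 4 * (794) = 3176

3176


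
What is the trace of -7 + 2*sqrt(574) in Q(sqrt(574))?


Tr(a + b*sqrt(d)) = (a + b*sqrt(d)) + (a - b*sqrt(d)) = 2a
= 2 * (-7)
= -14

-14


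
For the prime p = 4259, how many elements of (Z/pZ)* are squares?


For prime p, the number of non-zero quadratic residues is (p-1)/2.
= (4259-1)/2
= 2129

2129


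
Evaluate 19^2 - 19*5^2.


x^2 - d*y^2
= 19^2 - 19*5^2
= 361 - 475
= -114

-114


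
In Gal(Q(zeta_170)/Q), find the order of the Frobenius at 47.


The Frobenius at p in Gal(Q(zeta_n)/Q) = (Z/nZ)* is the class of p, so its order is ord_170(47), the smallest k >= 1 with 47^k = 1 mod 170.
n = 170 = 2 * 5 * 17, phi(170) = 64; the order divides phi(n).
Divisors of 64: 1, 2, 4, 8, 16, 32, 64
Repeated squaring mod 170: 47^1 = 47, 47^2 = 169, 47^4 = 1, 47^8 = 1, 47^16 = 1, 47^32 = 1, 47^64 = 1
Test divisors in increasing order:
  k=1: 47^1 = 47 mod 170
  k=2: 47^2 = 169 mod 170
  k=4: 47^4 = 1 mod 170  <- first divisor giving 1
Order = 4

4


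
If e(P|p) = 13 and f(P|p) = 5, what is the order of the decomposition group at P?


|D_P| = e * f
= 13 * 5
= 65

65


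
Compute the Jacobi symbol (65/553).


Compute (65/553) via quadratic reciprocity:
  reciprocity: (65/553) -> +(553/65)
  reduce: (33/65)
  reciprocity: (33/65) -> +(65/33)
  reduce: (32/33)
  pull out 2: (2/33) = +1  (since 33 mod 8 = 1)
  pull out 2: (2/33) = +1  (since 33 mod 8 = 1)
  pull out 2: (2/33) = +1  (since 33 mod 8 = 1)
  pull out 2: (2/33) = +1  (since 33 mod 8 = 1)
  pull out 2: (2/33) = +1  (since 33 mod 8 = 1)
  (1/33) = 1
Product of signs = 1

1


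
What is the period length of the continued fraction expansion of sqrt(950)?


Run the CF algorithm for sqrt(950).
a_0 = floor(sqrt(950)) = 30; set m_0=0, q_0=1.
Recurrence: m' = q*a - m,  q' = (d - m'^2)/q,  a' = floor((a_0 + m')/q').
  step 1: m=30, q=50, a=1
  step 2: m=20, q=11, a=4
  step 3: m=24, q=34, a=1
  step 4: m=10, q=25, a=1
  step 5: m=15, q=29, a=1
  step 6: m=14, q=26, a=1
  step 7: m=12, q=31, a=1
  step 8: m=19, q=19, a=2
  step 9: m=19, q=31, a=1
  step 10: m=12, q=26, a=1
  step 11: m=14, q=29, a=1
  step 12: m=15, q=25, a=1
  step 13: m=10, q=34, a=1
  step 14: m=24, q=11, a=4
  step 15: m=20, q=50, a=1
  step 16: m=30, q=1, a=60
a_16 = 2*a_0 = 60, so the period closes here.
sqrt(950) = [30; 1, 4, 1, 1, 1, 1, 1, 2, 1, 1, 1, 1, 1, 4, 1, 60]
Period length = 16

16


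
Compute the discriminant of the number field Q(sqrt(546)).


For K = Q(sqrt(d)) with d squarefree: disc(K) = d if d = 1 mod 4, and disc(K) = 4d if d = 2 or 3 mod 4.
Here d = 546, and d mod 4 = 2.
d = 2 mod 4, not 1 (O_K = Z[sqrt(d)]), so disc(K) = 4d = 4 * (546) = 2184

2184


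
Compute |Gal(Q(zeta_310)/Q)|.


|Gal(Q(zeta_310)/Q)| = phi(310)
= 120

120


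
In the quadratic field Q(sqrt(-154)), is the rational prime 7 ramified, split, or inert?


K = Q(sqrt(-154)). Since d mod 4 = 2, disc(K) = -616.
Check p | disc: -616 mod 7 = 0.
p divides disc, so p ramifies: (p) = P^2 with e=2, f=1, g=1.
Therefore p is ramified.

ramified


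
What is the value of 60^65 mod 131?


p = 131 is prime and the exponent is (p-1)/2 = 65, so by Euler's criterion 60^65 = (60/131) = +1 or -1 mod 131.
Compute by square-and-multiply:
  65 = 64 + 1 (binary 1000001)
  Repeated squaring mod 131: 60^1 = 60, 60^2 = 63, 60^4 = 39, 60^8 = 80, 60^16 = 112, 60^32 = 99, 60^64 = 107
  60^65 = 60^64 * 60^1 = 107 * 60 mod 131
    107 * 60 = 6420 = 1 mod 131
  60^65 = 1 mod 131
Result 1: 60 is a quadratic residue mod 131.
60^65 mod 131 = 1

1


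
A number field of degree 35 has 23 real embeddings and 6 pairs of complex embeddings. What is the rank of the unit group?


By Dirichlet's unit theorem:
rank = r1 + r2 - 1
= 23 + 6 - 1
= 28

28


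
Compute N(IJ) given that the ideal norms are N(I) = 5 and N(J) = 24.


N(IJ) = N(I) * N(J)
= 5 * 24
= 120

120


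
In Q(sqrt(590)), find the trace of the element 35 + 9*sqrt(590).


Tr(a + b*sqrt(d)) = (a + b*sqrt(d)) + (a - b*sqrt(d)) = 2a
= 2 * (35)
= 70

70


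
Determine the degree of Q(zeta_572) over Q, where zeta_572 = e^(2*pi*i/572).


The degree equals Euler's totient phi(572).
572 = 2^2 * 11 * 13
phi(572) = 240

240


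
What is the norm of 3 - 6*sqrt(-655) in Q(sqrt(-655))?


N(a + b*sqrt(d)) = a^2 - d*b^2
= (3)^2 - (-655)*(-6)^2
= 9 + 23580
= 23589

23589


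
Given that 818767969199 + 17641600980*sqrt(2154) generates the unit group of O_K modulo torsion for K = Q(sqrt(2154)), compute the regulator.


epsilon = 818767969199 + 17641600980*sqrt(2154)
= 1.6375e+12
R = ln(1.6375e+12)
= 28.1242

28.1242


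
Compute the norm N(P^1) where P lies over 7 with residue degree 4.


N(P^a) = p^(a*f)
= 7^(1*4)
= 7^4
= 2401

2401


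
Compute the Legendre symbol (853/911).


p = 911 is prime, so compute (853/911) with the reciprocity algorithm (Jacobi-symbol steps: pull out 2s via (2/n), flip via reciprocity, reduce):
  reciprocity: (853/911) -> +(911/853)
  reduce: (58/853)
  pull out 2: (2/853) = -1  (since 853 mod 8 = 5)
  reciprocity: (29/853) -> +(853/29)
  reduce: (12/29)
  pull out 2: (2/29) = -1  (since 29 mod 8 = 5)
  pull out 2: (2/29) = -1  (since 29 mod 8 = 5)
  reciprocity: (3/29) -> +(29/3)
  reduce: (2/3)
  pull out 2: (2/3) = -1  (since 3 mod 8 = 3)
  (1/3) = 1
Product of signs = 1
(853/911) = 1

1


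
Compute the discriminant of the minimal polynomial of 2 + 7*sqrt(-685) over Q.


The element 2 + 7*sqrt(-685) has minimal polynomial:
x^2 - 4*x + 33569
Discriminant = (-4)^2 - 4*(33569)
= 16 - 134276
= -134260

-134260


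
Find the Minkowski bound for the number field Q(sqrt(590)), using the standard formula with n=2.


d = 590, d mod 4 = 2, so disc(K) = 4d = 2360; |disc(K)| = 2360
Real quadratic field, so n = 2, s = r2 = 0, r1 = 2
M = (n!/n^n) * (4/pi)^s * sqrt(|disc(K)|) = (2!/2^2) * (4/pi)^0 * sqrt(2360)
= 0.5 * 1.000000 * 48.579831
= 24.2899

24.2899


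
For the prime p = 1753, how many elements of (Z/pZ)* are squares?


For prime p, the number of non-zero quadratic residues is (p-1)/2.
= (1753-1)/2
= 876

876


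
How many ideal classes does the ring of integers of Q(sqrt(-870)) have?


K = Q(sqrt(-870)). d mod 4 = 2, so D = disc(K) = 4d = -3480
h(K) equals the number of primitive reduced positive-definite forms (a, b, c) = a*x^2 + b*x*y + c*y^2 with b^2 - 4ac = D,
where reduced means |b| <= a <= c, with b >= 0 whenever |b| = a or a = c, and primitive means gcd(a, b, c) = 1.
Reduced forces 3a^2 <= |D| = 3480, so 1 <= a <= 34; b must have the parity of D, and c = (b^2 - D)/(4a) must be an integer >= a.
Enumerate a = 1..34, b in [-a, a]:
  a=1: (1, 0, 870)  [1]
  a=2: (2, 0, 435)  [1]
  a=3: (3, 0, 290)  [1]
  a=4: none
  a=5: (5, 0, 174)  [1]
  a=6: (6, 0, 145)  [1]
  a=7..9: none
  a=10: (10, 0, 87)  [1]
  a=11..12: none
  a=13: (13, -2, 67), (13, 2, 67)  [2]
  a=14: none
  a=15: (15, 0, 58)  [1]
  a=16..18: none
  a=19: (19, -4, 46), (19, 4, 46)  [2]
  a=20..22: none
  a=23: (23, -4, 38), (23, 4, 38)  [2]
  a=24..25: none
  a=26: (26, -24, 39), (26, 24, 39)  [2]
  a=27..28: none
  a=29: (29, 0, 30)  [1]
  a=30..34: none
Total reduced forms: 1 + 1 + 1 + 1 + 1 + 1 + 2 + 1 + 2 + 2 + 2 + 1 = 16
h = 16

16


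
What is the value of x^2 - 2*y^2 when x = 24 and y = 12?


x^2 - d*y^2
= 24^2 - 2*12^2
= 576 - 288
= 288

288


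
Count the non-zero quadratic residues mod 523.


For prime p, the number of non-zero quadratic residues is (p-1)/2.
= (523-1)/2
= 261

261


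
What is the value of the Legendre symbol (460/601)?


p = 601 is prime, so compute (460/601) with the reciprocity algorithm (Jacobi-symbol steps: pull out 2s via (2/n), flip via reciprocity, reduce):
  pull out 2: (2/601) = +1  (since 601 mod 8 = 1)
  pull out 2: (2/601) = +1  (since 601 mod 8 = 1)
  reciprocity: (115/601) -> +(601/115)
  reduce: (26/115)
  pull out 2: (2/115) = -1  (since 115 mod 8 = 3)
  reciprocity: (13/115) -> +(115/13)
  reduce: (11/13)
  reciprocity: (11/13) -> +(13/11)
  reduce: (2/11)
  pull out 2: (2/11) = -1  (since 11 mod 8 = 3)
  (1/11) = 1
Product of signs = 1
(460/601) = 1

1


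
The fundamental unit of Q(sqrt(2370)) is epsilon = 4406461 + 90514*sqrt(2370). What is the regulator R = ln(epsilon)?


epsilon = 4406461 + 90514*sqrt(2370)
= 8.8129e+06
R = ln(8.8129e+06)
= 15.9917

15.9917


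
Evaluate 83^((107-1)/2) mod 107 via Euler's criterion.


p = 107 is prime and the exponent is (p-1)/2 = 53, so by Euler's criterion 83^53 = (83/107) = +1 or -1 mod 107.
Compute by square-and-multiply:
  53 = 32 + 16 + 4 + 1 (binary 110101)
  Repeated squaring mod 107: 83^1 = 83, 83^2 = 41, 83^4 = 76, 83^8 = 105, 83^16 = 4, 83^32 = 16
  83^53 = 83^32 * 83^16 * 83^4 * 83^1 = 16 * 4 * 76 * 83 mod 107
    16 * 4 = 64 = 64 mod 107
    64 * 76 = 4864 = 49 mod 107
    49 * 83 = 4067 = 1 mod 107
  83^53 = 1 mod 107
Result 1: 83 is a quadratic residue mod 107.
83^53 mod 107 = 1

1


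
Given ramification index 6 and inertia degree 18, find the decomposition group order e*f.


|D_P| = e * f
= 6 * 18
= 108

108


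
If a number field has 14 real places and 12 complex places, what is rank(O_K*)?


By Dirichlet's unit theorem:
rank = r1 + r2 - 1
= 14 + 12 - 1
= 25

25


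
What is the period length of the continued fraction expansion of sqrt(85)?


Run the CF algorithm for sqrt(85).
a_0 = floor(sqrt(85)) = 9; set m_0=0, q_0=1.
Recurrence: m' = q*a - m,  q' = (d - m'^2)/q,  a' = floor((a_0 + m')/q').
  step 1: m=9, q=4, a=4
  step 2: m=7, q=9, a=1
  step 3: m=2, q=9, a=1
  step 4: m=7, q=4, a=4
  step 5: m=9, q=1, a=18
a_5 = 2*a_0 = 18, so the period closes here.
sqrt(85) = [9; 4, 1, 1, 4, 18]
Period length = 5

5


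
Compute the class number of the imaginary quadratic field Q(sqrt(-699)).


K = Q(sqrt(-699)). d mod 4 = 1, so D = disc(K) = d = -699
h(K) equals the number of primitive reduced positive-definite forms (a, b, c) = a*x^2 + b*x*y + c*y^2 with b^2 - 4ac = D,
where reduced means |b| <= a <= c, with b >= 0 whenever |b| = a or a = c, and primitive means gcd(a, b, c) = 1.
Reduced forces 3a^2 <= |D| = 699, so 1 <= a <= 15; b must have the parity of D, and c = (b^2 - D)/(4a) must be an integer >= a.
Enumerate a = 1..15, b in [-a, a]:
  a=1: (1, 1, 175)  [1]
  a=2: none
  a=3: (3, 3, 59)  [1]
  a=4: none
  a=5: (5, -1, 35), (5, 1, 35)  [2]
  a=6: none
  a=7: (7, -1, 25), (7, 1, 25)  [2]
  a=8..10: none
  a=11: (11, -7, 17), (11, 7, 17)  [2]
  a=12: none
  a=13: (13, -9, 15), (13, 9, 15)  [2]
  a=14..15: none
Total reduced forms: 1 + 1 + 2 + 2 + 2 + 2 = 10
h = 10

10


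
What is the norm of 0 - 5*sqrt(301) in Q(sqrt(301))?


N(a + b*sqrt(d)) = a^2 - d*b^2
= (0)^2 - (301)*(-5)^2
= 0 - 7525
= -7525

-7525


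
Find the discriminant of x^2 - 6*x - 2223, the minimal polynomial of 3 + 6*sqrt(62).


The element 3 + 6*sqrt(62) has minimal polynomial:
x^2 - 6*x - 2223
Discriminant = (-6)^2 - 4*(-2223)
= 36 + 8892
= 8928

8928


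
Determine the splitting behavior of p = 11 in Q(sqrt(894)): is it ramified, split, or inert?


K = Q(sqrt(894)). Since d mod 4 = 2, disc(K) = 3576.
Check p | disc: 3576 mod 11 = 1.
p does not divide disc. Compute Legendre symbol (d/p):
3^((11-1)/2) mod 11 = 1
(d/p) = 1, so p splits: (p) = P*P' with e=1, f=1, g=2.
Therefore p is split.

split


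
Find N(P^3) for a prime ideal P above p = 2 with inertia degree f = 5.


N(P^a) = p^(a*f)
= 2^(3*5)
= 2^15
= 32768

32768


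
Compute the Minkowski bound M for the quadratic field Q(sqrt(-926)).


d = -926, d mod 4 = 2, so disc(K) = 4d = -3704; |disc(K)| = 3704
Imaginary quadratic field, so n = 2, s = r2 = 1, r1 = 0
M = (n!/n^n) * (4/pi)^s * sqrt(|disc(K)|) = (2!/2^2) * (4/pi)^1 * sqrt(3704)
= 0.5 * 1.273240 * 60.860496
= 38.7450

38.7450
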